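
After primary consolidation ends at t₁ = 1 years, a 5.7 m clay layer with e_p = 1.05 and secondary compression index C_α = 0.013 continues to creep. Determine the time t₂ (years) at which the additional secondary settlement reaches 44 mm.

t₂ ≈ 16.5 years

S_s = C_α·H/(1+e_p)·log₁₀(t₂/t₁) ⇒ log₁₀(t₂/t₁) = S_s·(1+e_p)/(C_α·H).
log₁₀(t₂/t₁) = 0.044 × (1+1.05) / (0.013×5.7) = 1.217
t₂ = t₁ × 10^1.217 = 1 × 16.49 = 16.49 years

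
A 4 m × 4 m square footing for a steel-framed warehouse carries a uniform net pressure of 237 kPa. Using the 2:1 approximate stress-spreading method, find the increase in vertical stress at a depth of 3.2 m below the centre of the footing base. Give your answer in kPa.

By the 2:1 method the load spreads at 1 horizontal : 2 vertical, so at depth z the loaded area has grown by z in each plan dimension:
Δσ = qBL/((B+z)(L+z)) = 237×4×4/((4+3.2)(4+3.2)) = 73.148 kPa

Δσ_z ≈ 73.1 kPa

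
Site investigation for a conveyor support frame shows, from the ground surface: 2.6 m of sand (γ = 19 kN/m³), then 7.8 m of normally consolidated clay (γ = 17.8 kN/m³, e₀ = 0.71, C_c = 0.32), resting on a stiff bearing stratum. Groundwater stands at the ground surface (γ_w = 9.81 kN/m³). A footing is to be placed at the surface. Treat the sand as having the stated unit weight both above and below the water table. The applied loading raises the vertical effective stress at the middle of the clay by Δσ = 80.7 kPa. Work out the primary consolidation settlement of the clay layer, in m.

S_c ≈ 0.572 m

Mid-depth of clay below the ground surface: z = 2.6 + 7.8/2 = 6.5 m.
Total vertical stress at mid-clay: σ_v = 19×2.6 + 17.8×3.9 = 118.82 kPa.
Pore pressure: u = 9.81×(6.5 − 0) = 63.765 kPa.
Initial effective stress: σ'_0 = σ_v − u = 118.82 − 63.765 = 55.055 kPa.
Final effective stress: σ'_f = σ'_0 + Δσ = 55.055 + 80.7 = 135.75 kPa.
Normally consolidated clay, so the full stress increment lies on the virgin compression line:
S_c = C_c·H/(1+e₀)·log₁₀(σ'_f/σ'_0) = 0.32×7.8/(1+0.71)×log₁₀(135.75/55.055)
    = 1.4596 × 0.39194 = 0.5721 m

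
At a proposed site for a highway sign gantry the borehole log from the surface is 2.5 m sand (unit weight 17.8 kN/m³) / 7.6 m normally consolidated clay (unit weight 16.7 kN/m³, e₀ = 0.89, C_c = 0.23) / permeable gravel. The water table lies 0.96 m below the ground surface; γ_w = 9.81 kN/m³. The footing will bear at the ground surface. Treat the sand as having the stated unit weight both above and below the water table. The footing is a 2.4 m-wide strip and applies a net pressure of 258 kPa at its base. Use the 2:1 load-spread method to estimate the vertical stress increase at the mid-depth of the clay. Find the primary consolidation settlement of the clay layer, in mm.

Mid-depth of clay below the ground surface: z = 2.5 + 7.6/2 = 6.3 m.
Total vertical stress at mid-clay: σ_v = 17.8×2.5 + 16.7×3.8 = 107.96 kPa.
Pore pressure: u = 9.81×(6.3 − 0.96) = 52.385 kPa.
Initial effective stress: σ'_0 = σ_v − u = 107.96 − 52.385 = 55.575 kPa.
Stress increase at mid-clay by the 2:1 spreading method:
Δσ = qB/(B+z) = 258×2.4/(2.4+6.3) = 71.172 kPa
Final effective stress: σ'_f = σ'_0 + Δσ = 55.575 + 71.172 = 126.75 kPa.
Normally consolidated clay, so the full stress increment lies on the virgin compression line:
S_c = C_c·H/(1+e₀)·log₁₀(σ'_f/σ'_0) = 0.23×7.6/(1+0.89)×log₁₀(126.75/55.575)
    = 0.92487 × 0.35807 = 0.3312 m

S_c ≈ 331 mm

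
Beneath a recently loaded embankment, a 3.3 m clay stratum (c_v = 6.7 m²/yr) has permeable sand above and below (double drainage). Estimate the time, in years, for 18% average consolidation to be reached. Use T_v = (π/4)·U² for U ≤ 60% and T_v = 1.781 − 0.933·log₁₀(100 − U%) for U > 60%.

Drainage path length: H_d = H/2 = 1.65 m (double drainage).
U ≤ 60%: T_v = (π/4)·U² = (π/4)×0.18² = 0.025447.
t = T_v·H_d²/c_v = 0.025447×1.65²/6.7 = 0.01034 years.

t ≈ 0.0103 years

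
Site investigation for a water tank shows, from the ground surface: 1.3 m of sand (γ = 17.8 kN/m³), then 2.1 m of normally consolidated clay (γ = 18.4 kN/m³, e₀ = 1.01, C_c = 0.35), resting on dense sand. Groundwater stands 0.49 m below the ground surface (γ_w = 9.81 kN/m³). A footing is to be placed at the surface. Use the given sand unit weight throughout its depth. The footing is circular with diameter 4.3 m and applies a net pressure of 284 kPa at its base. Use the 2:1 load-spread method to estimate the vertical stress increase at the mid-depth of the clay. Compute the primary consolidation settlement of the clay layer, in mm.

Mid-depth of clay below the ground surface: z = 1.3 + 2.1/2 = 2.35 m.
Total vertical stress at mid-clay: σ_v = 17.8×1.3 + 18.4×1.05 = 42.46 kPa.
Pore pressure: u = 9.81×(2.35 − 0.49) = 18.247 kPa.
Initial effective stress: σ'_0 = σ_v − u = 42.46 − 18.247 = 24.213 kPa.
Stress increase at mid-clay by the 2:1 spreading method:
Δσ ≈ qD²/(D+z)² = 284×4.3²/(4.3+2.35)² = 118.74 kPa
Final effective stress: σ'_f = σ'_0 + Δσ = 24.213 + 118.74 = 142.95 kPa.
Normally consolidated clay, so the full stress increment lies on the virgin compression line:
S_c = C_c·H/(1+e₀)·log₁₀(σ'_f/σ'_0) = 0.35×2.1/(1+1.01)×log₁₀(142.95/24.213)
    = 0.36567 × 0.77114 = 0.282 m

S_c ≈ 282 mm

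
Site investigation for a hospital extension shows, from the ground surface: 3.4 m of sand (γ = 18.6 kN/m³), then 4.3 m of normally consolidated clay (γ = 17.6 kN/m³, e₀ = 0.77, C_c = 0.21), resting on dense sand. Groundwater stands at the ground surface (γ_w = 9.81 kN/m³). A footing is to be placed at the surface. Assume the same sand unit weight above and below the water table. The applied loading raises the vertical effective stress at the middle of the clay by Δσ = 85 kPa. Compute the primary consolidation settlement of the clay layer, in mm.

Mid-depth of clay below the ground surface: z = 3.4 + 4.3/2 = 5.55 m.
Total vertical stress at mid-clay: σ_v = 18.6×3.4 + 17.6×2.15 = 101.08 kPa.
Pore pressure: u = 9.81×(5.55 − 0) = 54.446 kPa.
Initial effective stress: σ'_0 = σ_v − u = 101.08 − 54.446 = 46.634 kPa.
Final effective stress: σ'_f = σ'_0 + Δσ = 46.634 + 85 = 131.63 kPa.
Normally consolidated clay, so the full stress increment lies on the virgin compression line:
S_c = C_c·H/(1+e₀)·log₁₀(σ'_f/σ'_0) = 0.21×4.3/(1+0.77)×log₁₀(131.63/46.634)
    = 0.51017 × 0.45065 = 0.2299 m

S_c ≈ 230 mm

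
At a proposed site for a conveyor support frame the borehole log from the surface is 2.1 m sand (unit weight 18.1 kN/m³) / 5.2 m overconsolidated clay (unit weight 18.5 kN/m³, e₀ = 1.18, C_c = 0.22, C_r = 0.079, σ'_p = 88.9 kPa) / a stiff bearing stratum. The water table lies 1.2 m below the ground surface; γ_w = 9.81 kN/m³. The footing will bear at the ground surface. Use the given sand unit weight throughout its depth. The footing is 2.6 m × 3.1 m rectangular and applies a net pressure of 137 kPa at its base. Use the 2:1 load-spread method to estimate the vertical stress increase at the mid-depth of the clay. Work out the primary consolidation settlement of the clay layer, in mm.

S_c ≈ 26 mm

Mid-depth of clay below the ground surface: z = 2.1 + 5.2/2 = 4.7 m.
Total vertical stress at mid-clay: σ_v = 18.1×2.1 + 18.5×2.6 = 86.11 kPa.
Pore pressure: u = 9.81×(4.7 − 1.2) = 34.335 kPa.
Initial effective stress: σ'_0 = σ_v − u = 86.11 − 34.335 = 51.775 kPa.
Stress increase at mid-clay by the 2:1 spreading method:
Δσ = qBL/((B+z)(L+z)) = 137×2.6×3.1/((2.6+4.7)(3.1+4.7)) = 19.393 kPa
Final effective stress: σ'_f = 51.775 + 19.393 = 71.168 kPa.
σ'_f = 71.168 ≤ σ'_p = 88.9 kPa, so the clay remains overconsolidated and only the recompression index applies:
S_c = C_r·H/(1+e₀)·log₁₀(σ'_f/σ'_0) = 0.079×5.2/2.18×log₁₀(71.168/51.775)
    = 0.18844 × 0.13816 = 0.02603 m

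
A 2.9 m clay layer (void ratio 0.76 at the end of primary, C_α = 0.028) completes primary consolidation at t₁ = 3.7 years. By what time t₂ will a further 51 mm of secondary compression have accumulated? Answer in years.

t₂ ≈ 47.2 years

S_s = C_α·H/(1+e_p)·log₁₀(t₂/t₁) ⇒ log₁₀(t₂/t₁) = S_s·(1+e_p)/(C_α·H).
log₁₀(t₂/t₁) = 0.051 × (1+0.76) / (0.028×2.9) = 1.105
t₂ = t₁ × 10^1.105 = 3.7 × 12.75 = 47.17 years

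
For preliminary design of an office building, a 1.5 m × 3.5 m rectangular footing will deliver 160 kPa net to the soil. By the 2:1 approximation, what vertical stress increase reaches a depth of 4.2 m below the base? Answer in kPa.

By the 2:1 method the load spreads at 1 horizontal : 2 vertical, so at depth z the loaded area has grown by z in each plan dimension:
Δσ = qBL/((B+z)(L+z)) = 160×1.5×3.5/((1.5+4.2)(3.5+4.2)) = 19.139 kPa

Δσ_z ≈ 19.1 kPa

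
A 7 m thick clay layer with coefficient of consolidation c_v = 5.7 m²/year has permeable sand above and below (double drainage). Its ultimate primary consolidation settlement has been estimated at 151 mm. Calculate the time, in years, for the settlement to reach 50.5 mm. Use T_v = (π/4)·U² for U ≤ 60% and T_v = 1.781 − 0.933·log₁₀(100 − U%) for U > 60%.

Drainage path length: H_d = H/2 = 3.5 m (double drainage).
U = S(t)/S_ult = 50.5/151 = 0.3344.
U ≤ 60%: T_v = (π/4)·U² = (π/4)×0.33444² = 0.087845.
t = T_v·H_d²/c_v = 0.087845×3.5²/5.7 = 0.1888 years.

t ≈ 0.189 years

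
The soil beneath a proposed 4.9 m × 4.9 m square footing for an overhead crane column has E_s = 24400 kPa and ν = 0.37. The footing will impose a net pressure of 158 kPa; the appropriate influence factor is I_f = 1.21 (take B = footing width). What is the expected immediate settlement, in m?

S_e ≈ 0.0331 m

Immediate (elastic) settlement: S_e = q·B·(1−ν²)/E_s · I_f.
S_e = 158 × 4.9 × (1 − 0.37²) / 24400 × 1.21
    = 158 × 4.9 × 0.8631 / 24400 × 1.21
    = 0.03314 m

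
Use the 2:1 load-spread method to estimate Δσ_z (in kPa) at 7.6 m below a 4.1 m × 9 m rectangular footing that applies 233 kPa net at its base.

Δσ_z ≈ 44.3 kPa

By the 2:1 method the load spreads at 1 horizontal : 2 vertical, so at depth z the loaded area has grown by z in each plan dimension:
Δσ = qBL/((B+z)(L+z)) = 233×4.1×9/((4.1+7.6)(9+7.6)) = 44.268 kPa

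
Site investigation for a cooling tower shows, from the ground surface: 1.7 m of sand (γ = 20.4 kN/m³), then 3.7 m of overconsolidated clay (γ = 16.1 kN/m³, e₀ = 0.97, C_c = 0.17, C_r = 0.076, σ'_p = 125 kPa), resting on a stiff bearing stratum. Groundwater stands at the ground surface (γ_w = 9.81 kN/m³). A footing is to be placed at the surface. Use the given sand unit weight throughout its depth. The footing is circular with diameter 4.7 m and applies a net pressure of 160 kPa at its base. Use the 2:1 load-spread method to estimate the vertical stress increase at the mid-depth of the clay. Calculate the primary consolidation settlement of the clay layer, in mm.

Mid-depth of clay below the ground surface: z = 1.7 + 3.7/2 = 3.55 m.
Total vertical stress at mid-clay: σ_v = 20.4×1.7 + 16.1×1.85 = 64.465 kPa.
Pore pressure: u = 9.81×(3.55 − 0) = 34.825 kPa.
Initial effective stress: σ'_0 = σ_v − u = 64.465 − 34.825 = 29.64 kPa.
Stress increase at mid-clay by the 2:1 spreading method:
Δσ ≈ qD²/(D+z)² = 160×4.7²/(4.7+3.55)² = 51.929 kPa
Final effective stress: σ'_f = 29.64 + 51.929 = 81.569 kPa.
σ'_f = 81.569 ≤ σ'_p = 125 kPa, so the clay remains overconsolidated and only the recompression index applies:
S_c = C_r·H/(1+e₀)·log₁₀(σ'_f/σ'_0) = 0.076×3.7/1.97×log₁₀(81.569/29.64)
    = 0.14274 × 0.43965 = 0.06276 m

S_c ≈ 62.8 mm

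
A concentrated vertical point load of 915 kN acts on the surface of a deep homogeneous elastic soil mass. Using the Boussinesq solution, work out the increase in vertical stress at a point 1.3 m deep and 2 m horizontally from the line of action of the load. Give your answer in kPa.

Boussinesq vertical stress below a point load on an elastic half-space:
Δσ_z = 3P/(2πz²) · [1 + (r/z)²]^(−5/2)
r/z = 2/1.3 = 1.5385; [1+(r/z)²]^(−5/2) = 0.048077.
Δσ_z = 3×915/(2π×1.3²) × 0.048077 = 258.51 × 0.048077 = 12.43 kPa

Δσ_z ≈ 12.4 kPa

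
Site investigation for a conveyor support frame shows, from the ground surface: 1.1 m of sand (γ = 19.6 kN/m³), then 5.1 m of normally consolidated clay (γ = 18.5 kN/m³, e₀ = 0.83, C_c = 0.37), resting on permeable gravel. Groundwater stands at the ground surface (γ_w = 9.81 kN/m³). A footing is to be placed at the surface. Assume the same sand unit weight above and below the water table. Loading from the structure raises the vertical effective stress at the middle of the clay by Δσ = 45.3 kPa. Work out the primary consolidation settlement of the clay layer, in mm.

S_c ≈ 387 mm

Mid-depth of clay below the ground surface: z = 1.1 + 5.1/2 = 3.65 m.
Total vertical stress at mid-clay: σ_v = 19.6×1.1 + 18.5×2.55 = 68.735 kPa.
Pore pressure: u = 9.81×(3.65 − 0) = 35.806 kPa.
Initial effective stress: σ'_0 = σ_v − u = 68.735 − 35.806 = 32.929 kPa.
Final effective stress: σ'_f = σ'_0 + Δσ = 32.929 + 45.3 = 78.229 kPa.
Normally consolidated clay, so the full stress increment lies on the virgin compression line:
S_c = C_c·H/(1+e₀)·log₁₀(σ'_f/σ'_0) = 0.37×5.1/(1+0.83)×log₁₀(78.229/32.929)
    = 1.0311 × 0.37579 = 0.3875 m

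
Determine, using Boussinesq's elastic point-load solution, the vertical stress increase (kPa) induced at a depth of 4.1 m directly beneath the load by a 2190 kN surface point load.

Δσ_z ≈ 62.2 kPa

Boussinesq vertical stress below a point load on an elastic half-space:
Δσ_z = 3P/(2πz²) · [1 + (r/z)²]^(−5/2)
r/z = 0/4.1 = 0; [1+(r/z)²]^(−5/2) = 1.
Δσ_z = 3×2190/(2π×4.1²) × 1 = 62.204 × 1 = 62.2 kPa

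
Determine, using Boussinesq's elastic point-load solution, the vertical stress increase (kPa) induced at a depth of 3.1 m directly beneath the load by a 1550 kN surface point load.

Δσ_z ≈ 77 kPa

Boussinesq vertical stress below a point load on an elastic half-space:
Δσ_z = 3P/(2πz²) · [1 + (r/z)²]^(−5/2)
r/z = 0/3.1 = 0; [1+(r/z)²]^(−5/2) = 1.
Δσ_z = 3×1550/(2π×3.1²) × 1 = 77.01 × 1 = 77.01 kPa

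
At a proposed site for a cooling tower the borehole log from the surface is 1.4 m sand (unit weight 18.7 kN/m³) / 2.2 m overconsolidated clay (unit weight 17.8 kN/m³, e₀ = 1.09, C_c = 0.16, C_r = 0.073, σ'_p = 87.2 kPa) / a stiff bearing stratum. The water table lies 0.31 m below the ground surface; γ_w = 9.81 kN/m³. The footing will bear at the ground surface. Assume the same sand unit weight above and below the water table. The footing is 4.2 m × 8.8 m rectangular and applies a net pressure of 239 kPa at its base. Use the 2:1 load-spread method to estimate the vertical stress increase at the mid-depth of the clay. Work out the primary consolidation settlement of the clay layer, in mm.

Mid-depth of clay below the ground surface: z = 1.4 + 2.2/2 = 2.5 m.
Total vertical stress at mid-clay: σ_v = 18.7×1.4 + 17.8×1.1 = 45.76 kPa.
Pore pressure: u = 9.81×(2.5 − 0.31) = 21.484 kPa.
Initial effective stress: σ'_0 = σ_v − u = 45.76 − 21.484 = 24.276 kPa.
Stress increase at mid-clay by the 2:1 spreading method:
Δσ = qBL/((B+z)(L+z)) = 239×4.2×8.8/((4.2+2.5)(8.8+2.5)) = 116.67 kPa
Final effective stress: σ'_f = 24.276 + 116.67 = 140.95 kPa.
σ'_f = 140.95 > σ'_p = 87.2 kPa, so the stress path crosses the preconsolidation pressure — recompression up to σ'_p, then virgin compression beyond:
S_c = H/(1+e₀)·[C_r·log₁₀(σ'_p/σ'_0) + C_c·log₁₀(σ'_f/σ'_p)]
    = 2.2/2.09 × [0.073×log₁₀(87.2/24.276) + 0.16×log₁₀(140.95/87.2)]
    = 1.0526 × [0.04054 + 0.033368] = 0.0778 m

S_c ≈ 77.8 mm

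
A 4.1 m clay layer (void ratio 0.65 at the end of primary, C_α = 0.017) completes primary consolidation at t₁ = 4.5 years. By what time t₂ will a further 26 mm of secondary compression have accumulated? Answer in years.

t₂ ≈ 18.6 years

S_s = C_α·H/(1+e_p)·log₁₀(t₂/t₁) ⇒ log₁₀(t₂/t₁) = S_s·(1+e_p)/(C_α·H).
log₁₀(t₂/t₁) = 0.026 × (1+0.65) / (0.017×4.1) = 0.6155
t₂ = t₁ × 10^0.6155 = 4.5 × 4.126 = 18.57 years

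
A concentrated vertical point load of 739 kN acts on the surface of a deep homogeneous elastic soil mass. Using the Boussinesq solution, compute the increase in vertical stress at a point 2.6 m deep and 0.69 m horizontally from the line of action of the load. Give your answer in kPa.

Δσ_z ≈ 44 kPa

Boussinesq vertical stress below a point load on an elastic half-space:
Δσ_z = 3P/(2πz²) · [1 + (r/z)²]^(−5/2)
r/z = 0.69/2.6 = 0.26538; [1+(r/z)²]^(−5/2) = 0.84354.
Δσ_z = 3×739/(2π×2.6²) × 0.84354 = 52.196 × 0.84354 = 44.03 kPa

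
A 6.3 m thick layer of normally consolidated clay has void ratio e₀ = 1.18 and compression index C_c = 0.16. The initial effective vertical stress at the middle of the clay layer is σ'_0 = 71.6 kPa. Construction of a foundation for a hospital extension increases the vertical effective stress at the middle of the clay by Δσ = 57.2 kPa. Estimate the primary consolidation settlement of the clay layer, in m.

S_c ≈ 0.118 m

Final effective stress: σ'_f = σ'_0 + Δσ = 71.6 + 57.2 = 128.8 kPa.
Normally consolidated clay, so the full stress increment lies on the virgin compression line:
S_c = C_c·H/(1+e₀)·log₁₀(σ'_f/σ'_0) = 0.16×6.3/(1+1.18)×log₁₀(128.8/71.6)
    = 0.46239 × 0.255 = 0.1179 m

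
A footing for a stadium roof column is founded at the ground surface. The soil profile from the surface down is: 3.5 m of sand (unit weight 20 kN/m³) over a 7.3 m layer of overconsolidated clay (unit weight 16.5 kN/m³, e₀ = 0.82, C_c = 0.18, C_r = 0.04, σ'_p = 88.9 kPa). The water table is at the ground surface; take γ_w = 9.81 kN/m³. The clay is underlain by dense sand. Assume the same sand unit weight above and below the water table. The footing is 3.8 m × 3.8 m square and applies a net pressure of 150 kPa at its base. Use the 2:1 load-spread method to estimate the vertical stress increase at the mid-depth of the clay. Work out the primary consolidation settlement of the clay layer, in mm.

S_c ≈ 18.3 mm

Mid-depth of clay below the ground surface: z = 3.5 + 7.3/2 = 7.15 m.
Total vertical stress at mid-clay: σ_v = 20×3.5 + 16.5×3.65 = 130.22 kPa.
Pore pressure: u = 9.81×(7.15 − 0) = 70.142 kPa.
Initial effective stress: σ'_0 = σ_v − u = 130.22 − 70.142 = 60.078 kPa.
Stress increase at mid-clay by the 2:1 spreading method:
Δσ = qBL/((B+z)(L+z)) = 150×3.8×3.8/((3.8+7.15)(3.8+7.15)) = 18.065 kPa
Final effective stress: σ'_f = 60.078 + 18.065 = 78.143 kPa.
σ'_f = 78.143 ≤ σ'_p = 88.9 kPa, so the clay remains overconsolidated and only the recompression index applies:
S_c = C_r·H/(1+e₀)·log₁₀(σ'_f/σ'_0) = 0.04×7.3/1.82×log₁₀(78.143/60.078)
    = 0.16044 × 0.11417 = 0.01832 m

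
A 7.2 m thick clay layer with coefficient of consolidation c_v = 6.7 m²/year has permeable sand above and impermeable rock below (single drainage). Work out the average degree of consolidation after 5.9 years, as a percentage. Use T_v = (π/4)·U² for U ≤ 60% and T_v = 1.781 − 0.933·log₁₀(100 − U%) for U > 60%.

Drainage path length: H_d = H = 7.2 m (single drainage).
T_v = c_v·t/H_d² = 6.7×5.9/7.2² = 0.76254.
T_v = 0.76254 corresponds to the U > 60% branch:
U = 1 − 10^((1.781 − T_v)/0.933)/100 = 0.8765

U ≈ 87.7 %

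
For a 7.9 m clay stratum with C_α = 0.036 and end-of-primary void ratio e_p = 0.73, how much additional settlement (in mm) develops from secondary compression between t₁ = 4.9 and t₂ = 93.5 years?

Secondary compression: S_s = C_α·H/(1+e_p)·log₁₀(t₂/t₁)
S_s = 0.036×7.9/(1+0.73)×log₁₀(93.5/4.9)
    = 0.1644 × 1.281 = 0.2105 m

S_s ≈ 211 mm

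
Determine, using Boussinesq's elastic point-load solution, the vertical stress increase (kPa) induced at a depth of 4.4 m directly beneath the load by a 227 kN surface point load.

Δσ_z ≈ 5.6 kPa

Boussinesq vertical stress below a point load on an elastic half-space:
Δσ_z = 3P/(2πz²) · [1 + (r/z)²]^(−5/2)
r/z = 0/4.4 = 0; [1+(r/z)²]^(−5/2) = 1.
Δσ_z = 3×227/(2π×4.4²) × 1 = 5.5984 × 1 = 5.598 kPa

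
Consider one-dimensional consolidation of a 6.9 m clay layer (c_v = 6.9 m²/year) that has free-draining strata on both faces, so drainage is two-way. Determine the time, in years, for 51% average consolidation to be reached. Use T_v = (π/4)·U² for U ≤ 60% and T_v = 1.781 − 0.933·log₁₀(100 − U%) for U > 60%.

t ≈ 0.352 years

Drainage path length: H_d = H/2 = 3.45 m (double drainage).
U ≤ 60%: T_v = (π/4)·U² = (π/4)×0.51² = 0.20428.
t = T_v·H_d²/c_v = 0.20428×3.45²/6.9 = 0.3524 years.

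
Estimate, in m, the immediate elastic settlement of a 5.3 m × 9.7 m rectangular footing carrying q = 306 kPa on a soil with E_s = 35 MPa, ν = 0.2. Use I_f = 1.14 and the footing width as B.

Immediate (elastic) settlement: S_e = q·B·(1−ν²)/E_s · I_f.
E_s = 35 MPa = 35000 kPa.
S_e = 306 × 5.3 × (1 − 0.2²) / 35000 × 1.14
    = 306 × 5.3 × 0.96 / 35000 × 1.14
    = 0.05071 m

S_e ≈ 0.0507 m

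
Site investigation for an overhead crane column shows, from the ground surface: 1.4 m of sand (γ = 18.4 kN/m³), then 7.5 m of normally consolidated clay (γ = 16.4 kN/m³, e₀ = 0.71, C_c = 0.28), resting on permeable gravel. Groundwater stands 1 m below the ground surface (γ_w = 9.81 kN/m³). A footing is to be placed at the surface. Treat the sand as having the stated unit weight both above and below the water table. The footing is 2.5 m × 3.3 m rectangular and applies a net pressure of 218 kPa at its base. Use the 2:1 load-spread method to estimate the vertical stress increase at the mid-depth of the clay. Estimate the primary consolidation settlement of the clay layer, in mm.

Mid-depth of clay below the ground surface: z = 1.4 + 7.5/2 = 5.15 m.
Total vertical stress at mid-clay: σ_v = 18.4×1.4 + 16.4×3.75 = 87.26 kPa.
Pore pressure: u = 9.81×(5.15 − 1) = 40.712 kPa.
Initial effective stress: σ'_0 = σ_v − u = 87.26 − 40.712 = 46.548 kPa.
Stress increase at mid-clay by the 2:1 spreading method:
Δσ = qBL/((B+z)(L+z)) = 218×2.5×3.3/((2.5+5.15)(3.3+5.15)) = 27.822 kPa
Final effective stress: σ'_f = σ'_0 + Δσ = 46.548 + 27.822 = 74.37 kPa.
Normally consolidated clay, so the full stress increment lies on the virgin compression line:
S_c = C_c·H/(1+e₀)·log₁₀(σ'_f/σ'_0) = 0.28×7.5/(1+0.71)×log₁₀(74.37/46.548)
    = 1.2281 × 0.2035 = 0.2499 m

S_c ≈ 250 mm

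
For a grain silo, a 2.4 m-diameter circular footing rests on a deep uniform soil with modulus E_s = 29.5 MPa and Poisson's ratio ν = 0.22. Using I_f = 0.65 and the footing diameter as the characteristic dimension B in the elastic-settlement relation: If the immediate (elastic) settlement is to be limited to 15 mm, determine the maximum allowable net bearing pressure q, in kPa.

E_s = 29.5 MPa = 29500 kPa.
S_e = q·B·(1−ν²)/E_s · I_f  ⇒  q = S_e·E_s / (B·(1−ν²)·I_f).
q = 0.015 × 29500 / (2.4 × 0.9516 × 0.65) = 298.1 kPa

q ≈ 298 kPa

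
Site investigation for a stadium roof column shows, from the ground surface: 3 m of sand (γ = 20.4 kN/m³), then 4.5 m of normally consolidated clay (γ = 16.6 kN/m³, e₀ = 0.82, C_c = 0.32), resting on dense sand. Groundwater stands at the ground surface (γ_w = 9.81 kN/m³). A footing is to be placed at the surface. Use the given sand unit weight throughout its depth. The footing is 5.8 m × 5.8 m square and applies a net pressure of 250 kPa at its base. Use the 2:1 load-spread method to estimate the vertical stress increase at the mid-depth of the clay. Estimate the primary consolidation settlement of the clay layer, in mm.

S_c ≈ 310 mm

Mid-depth of clay below the ground surface: z = 3 + 4.5/2 = 5.25 m.
Total vertical stress at mid-clay: σ_v = 20.4×3 + 16.6×2.25 = 98.55 kPa.
Pore pressure: u = 9.81×(5.25 − 0) = 51.503 kPa.
Initial effective stress: σ'_0 = σ_v − u = 98.55 − 51.503 = 47.047 kPa.
Stress increase at mid-clay by the 2:1 spreading method:
Δσ = qBL/((B+z)(L+z)) = 250×5.8×5.8/((5.8+5.25)(5.8+5.25)) = 68.877 kPa
Final effective stress: σ'_f = σ'_0 + Δσ = 47.047 + 68.877 = 115.92 kPa.
Normally consolidated clay, so the full stress increment lies on the virgin compression line:
S_c = C_c·H/(1+e₀)·log₁₀(σ'_f/σ'_0) = 0.32×4.5/(1+0.82)×log₁₀(115.92/47.047)
    = 0.79121 × 0.39163 = 0.3099 m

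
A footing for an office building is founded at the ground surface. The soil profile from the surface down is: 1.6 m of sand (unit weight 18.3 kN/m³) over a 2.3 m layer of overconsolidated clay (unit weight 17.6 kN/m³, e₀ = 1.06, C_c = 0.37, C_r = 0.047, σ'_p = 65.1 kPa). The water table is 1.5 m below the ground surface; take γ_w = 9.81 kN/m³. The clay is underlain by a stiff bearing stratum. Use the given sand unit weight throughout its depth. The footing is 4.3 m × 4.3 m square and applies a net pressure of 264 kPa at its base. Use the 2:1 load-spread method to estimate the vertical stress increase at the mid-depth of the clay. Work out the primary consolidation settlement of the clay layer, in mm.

Mid-depth of clay below the ground surface: z = 1.6 + 2.3/2 = 2.75 m.
Total vertical stress at mid-clay: σ_v = 18.3×1.6 + 17.6×1.15 = 49.52 kPa.
Pore pressure: u = 9.81×(2.75 − 1.5) = 12.263 kPa.
Initial effective stress: σ'_0 = σ_v − u = 49.52 − 12.263 = 37.257 kPa.
Stress increase at mid-clay by the 2:1 spreading method:
Δσ = qBL/((B+z)(L+z)) = 264×4.3×4.3/((4.3+2.75)(4.3+2.75)) = 98.212 kPa
Final effective stress: σ'_f = 37.257 + 98.212 = 135.47 kPa.
σ'_f = 135.47 > σ'_p = 65.1 kPa, so the stress path crosses the preconsolidation pressure — recompression up to σ'_p, then virgin compression beyond:
S_c = H/(1+e₀)·[C_r·log₁₀(σ'_p/σ'_0) + C_c·log₁₀(σ'_f/σ'_p)]
    = 2.3/2.06 × [0.047×log₁₀(65.1/37.257) + 0.37×log₁₀(135.47/65.1)]
    = 1.1165 × [0.011392 + 0.11776] = 0.1442 m

S_c ≈ 144 mm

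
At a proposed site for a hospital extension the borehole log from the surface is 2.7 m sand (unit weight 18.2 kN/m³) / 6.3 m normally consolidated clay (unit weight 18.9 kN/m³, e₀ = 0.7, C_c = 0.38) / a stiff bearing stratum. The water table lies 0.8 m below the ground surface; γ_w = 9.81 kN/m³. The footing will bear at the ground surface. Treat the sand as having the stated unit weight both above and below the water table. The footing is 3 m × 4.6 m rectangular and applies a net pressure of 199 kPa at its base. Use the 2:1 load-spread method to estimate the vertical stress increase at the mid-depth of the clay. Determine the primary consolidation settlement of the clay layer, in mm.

S_c ≈ 249 mm

Mid-depth of clay below the ground surface: z = 2.7 + 6.3/2 = 5.85 m.
Total vertical stress at mid-clay: σ_v = 18.2×2.7 + 18.9×3.15 = 108.67 kPa.
Pore pressure: u = 9.81×(5.85 − 0.8) = 49.541 kPa.
Initial effective stress: σ'_0 = σ_v − u = 108.67 − 49.541 = 59.129 kPa.
Stress increase at mid-clay by the 2:1 spreading method:
Δσ = qBL/((B+z)(L+z)) = 199×3×4.6/((3+5.85)(4.6+5.85)) = 29.694 kPa
Final effective stress: σ'_f = σ'_0 + Δσ = 59.129 + 29.694 = 88.823 kPa.
Normally consolidated clay, so the full stress increment lies on the virgin compression line:
S_c = C_c·H/(1+e₀)·log₁₀(σ'_f/σ'_0) = 0.38×6.3/(1+0.7)×log₁₀(88.823/59.129)
    = 1.4082 × 0.17672 = 0.2489 m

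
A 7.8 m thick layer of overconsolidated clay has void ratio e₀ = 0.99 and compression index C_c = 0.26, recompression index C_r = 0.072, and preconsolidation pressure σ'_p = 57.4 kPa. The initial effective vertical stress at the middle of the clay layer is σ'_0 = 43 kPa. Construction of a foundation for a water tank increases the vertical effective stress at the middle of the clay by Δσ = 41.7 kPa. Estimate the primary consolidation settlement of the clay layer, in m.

S_c ≈ 0.208 m

Final effective stress: σ'_f = 43 + 41.7 = 84.7 kPa.
σ'_f = 84.7 > σ'_p = 57.4 kPa, so the stress path crosses the preconsolidation pressure — recompression up to σ'_p, then virgin compression beyond:
S_c = H/(1+e₀)·[C_r·log₁₀(σ'_p/σ'_0) + C_c·log₁₀(σ'_f/σ'_p)]
    = 7.8/1.99 × [0.072×log₁₀(57.4/43) + 0.26×log₁₀(84.7/57.4)]
    = 3.9196 × [0.0090319 + 0.043933] = 0.2076 m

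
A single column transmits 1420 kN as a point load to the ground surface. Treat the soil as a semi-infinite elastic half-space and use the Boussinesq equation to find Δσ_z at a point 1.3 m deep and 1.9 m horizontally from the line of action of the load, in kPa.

Δσ_z ≈ 23 kPa

Boussinesq vertical stress below a point load on an elastic half-space:
Δσ_z = 3P/(2πz²) · [1 + (r/z)²]^(−5/2)
r/z = 1.9/1.3 = 1.4615; [1+(r/z)²]^(−5/2) = 0.057415.
Δσ_z = 3×1420/(2π×1.3²) × 0.057415 = 401.18 × 0.057415 = 23.03 kPa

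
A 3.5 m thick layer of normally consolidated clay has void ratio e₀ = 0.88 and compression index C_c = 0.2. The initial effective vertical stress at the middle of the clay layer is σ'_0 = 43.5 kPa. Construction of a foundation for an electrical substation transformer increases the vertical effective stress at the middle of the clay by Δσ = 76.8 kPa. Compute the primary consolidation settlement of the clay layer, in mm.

Final effective stress: σ'_f = σ'_0 + Δσ = 43.5 + 76.8 = 120.3 kPa.
Normally consolidated clay, so the full stress increment lies on the virgin compression line:
S_c = C_c·H/(1+e₀)·log₁₀(σ'_f/σ'_0) = 0.2×3.5/(1+0.88)×log₁₀(120.3/43.5)
    = 0.37234 × 0.44178 = 0.1645 m

S_c ≈ 164 mm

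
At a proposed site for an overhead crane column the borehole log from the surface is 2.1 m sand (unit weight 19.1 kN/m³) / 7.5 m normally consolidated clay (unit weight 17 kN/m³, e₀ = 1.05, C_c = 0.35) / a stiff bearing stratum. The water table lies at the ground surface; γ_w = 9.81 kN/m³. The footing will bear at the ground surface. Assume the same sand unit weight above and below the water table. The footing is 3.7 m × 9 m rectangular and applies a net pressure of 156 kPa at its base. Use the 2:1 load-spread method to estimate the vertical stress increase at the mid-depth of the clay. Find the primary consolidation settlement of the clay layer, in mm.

S_c ≈ 323 mm

Mid-depth of clay below the ground surface: z = 2.1 + 7.5/2 = 5.85 m.
Total vertical stress at mid-clay: σ_v = 19.1×2.1 + 17×3.75 = 103.86 kPa.
Pore pressure: u = 9.81×(5.85 − 0) = 57.389 kPa.
Initial effective stress: σ'_0 = σ_v − u = 103.86 − 57.389 = 46.471 kPa.
Stress increase at mid-clay by the 2:1 spreading method:
Δσ = qBL/((B+z)(L+z)) = 156×3.7×9/((3.7+5.85)(9+5.85)) = 36.63 kPa
Final effective stress: σ'_f = σ'_0 + Δσ = 46.471 + 36.63 = 83.101 kPa.
Normally consolidated clay, so the full stress increment lies on the virgin compression line:
S_c = C_c·H/(1+e₀)·log₁₀(σ'_f/σ'_0) = 0.35×7.5/(1+1.05)×log₁₀(83.101/46.471)
    = 1.2805 × 0.25242 = 0.3232 m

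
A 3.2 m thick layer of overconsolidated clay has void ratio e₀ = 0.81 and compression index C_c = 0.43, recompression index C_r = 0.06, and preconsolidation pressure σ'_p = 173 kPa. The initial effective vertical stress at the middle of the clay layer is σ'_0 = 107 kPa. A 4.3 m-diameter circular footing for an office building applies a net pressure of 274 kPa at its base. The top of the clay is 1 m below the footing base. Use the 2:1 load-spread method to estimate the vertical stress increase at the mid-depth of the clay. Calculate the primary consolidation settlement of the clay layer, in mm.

S_c ≈ 91.4 mm

Mid-depth of clay below the footing base: z = 1 + 3.2/2 = 2.6 m.
Stress increase at mid-clay by the 2:1 spreading method:
Δσ ≈ qD²/(D+z)² = 274×4.3²/(4.3+2.6)² = 106.41 kPa
Final effective stress: σ'_f = 107 + 106.41 = 213.41 kPa.
σ'_f = 213.41 > σ'_p = 173 kPa, so the stress path crosses the preconsolidation pressure — recompression up to σ'_p, then virgin compression beyond:
S_c = H/(1+e₀)·[C_r·log₁₀(σ'_p/σ'_0) + C_c·log₁₀(σ'_f/σ'_p)]
    = 3.2/1.81 × [0.06×log₁₀(173/107) + 0.43×log₁₀(213.41/173)]
    = 1.768 × [0.01252 + 0.039203] = 0.09145 m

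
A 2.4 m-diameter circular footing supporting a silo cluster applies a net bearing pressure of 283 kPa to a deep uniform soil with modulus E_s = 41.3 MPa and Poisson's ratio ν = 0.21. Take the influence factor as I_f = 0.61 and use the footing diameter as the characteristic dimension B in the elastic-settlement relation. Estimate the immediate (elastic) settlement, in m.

Immediate (elastic) settlement: S_e = q·B·(1−ν²)/E_s · I_f.
E_s = 41.3 MPa = 41300 kPa.
S_e = 283 × 2.4 × (1 − 0.21²) / 41300 × 0.61
    = 283 × 2.4 × 0.9559 / 41300 × 0.61
    = 0.009589 m

S_e ≈ 0.00959 m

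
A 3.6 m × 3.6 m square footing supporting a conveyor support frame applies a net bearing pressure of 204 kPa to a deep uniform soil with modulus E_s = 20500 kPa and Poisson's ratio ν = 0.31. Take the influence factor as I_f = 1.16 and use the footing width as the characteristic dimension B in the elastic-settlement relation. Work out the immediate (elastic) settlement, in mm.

S_e ≈ 37.6 mm

Immediate (elastic) settlement: S_e = q·B·(1−ν²)/E_s · I_f.
S_e = 204 × 3.6 × (1 − 0.31²) / 20500 × 1.16
    = 204 × 3.6 × 0.9039 / 20500 × 1.16
    = 0.03756 m = 37.56 mm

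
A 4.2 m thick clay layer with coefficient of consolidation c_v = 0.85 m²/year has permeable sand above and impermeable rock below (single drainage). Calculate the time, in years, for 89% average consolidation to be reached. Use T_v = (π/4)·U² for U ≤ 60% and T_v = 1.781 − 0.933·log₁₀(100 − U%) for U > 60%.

Drainage path length: H_d = H = 4.2 m (single drainage).
U > 60%: T_v = 1.781 − 0.933·log₁₀(100 − 89) = 0.80938.
t = T_v·H_d²/c_v = 0.80938×4.2²/0.85 = 16.8 years.

t ≈ 16.8 years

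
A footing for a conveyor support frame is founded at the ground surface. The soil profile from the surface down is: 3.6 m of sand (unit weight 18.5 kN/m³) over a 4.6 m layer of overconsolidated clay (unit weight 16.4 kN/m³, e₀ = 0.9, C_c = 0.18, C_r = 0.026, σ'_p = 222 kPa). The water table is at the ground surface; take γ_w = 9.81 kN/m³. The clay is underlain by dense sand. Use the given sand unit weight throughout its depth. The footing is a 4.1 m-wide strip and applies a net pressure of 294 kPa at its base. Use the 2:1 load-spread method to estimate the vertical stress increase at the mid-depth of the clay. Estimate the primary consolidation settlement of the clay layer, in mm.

S_c ≈ 35 mm

Mid-depth of clay below the ground surface: z = 3.6 + 4.6/2 = 5.9 m.
Total vertical stress at mid-clay: σ_v = 18.5×3.6 + 16.4×2.3 = 104.32 kPa.
Pore pressure: u = 9.81×(5.9 − 0) = 57.879 kPa.
Initial effective stress: σ'_0 = σ_v − u = 104.32 − 57.879 = 46.441 kPa.
Stress increase at mid-clay by the 2:1 spreading method:
Δσ = qB/(B+z) = 294×4.1/(4.1+5.9) = 120.54 kPa
Final effective stress: σ'_f = 46.441 + 120.54 = 166.98 kPa.
σ'_f = 166.98 ≤ σ'_p = 222 kPa, so the clay remains overconsolidated and only the recompression index applies:
S_c = C_r·H/(1+e₀)·log₁₀(σ'_f/σ'_0) = 0.026×4.6/1.9×log₁₀(166.98/46.441)
    = 0.062949 × 0.55576 = 0.03498 m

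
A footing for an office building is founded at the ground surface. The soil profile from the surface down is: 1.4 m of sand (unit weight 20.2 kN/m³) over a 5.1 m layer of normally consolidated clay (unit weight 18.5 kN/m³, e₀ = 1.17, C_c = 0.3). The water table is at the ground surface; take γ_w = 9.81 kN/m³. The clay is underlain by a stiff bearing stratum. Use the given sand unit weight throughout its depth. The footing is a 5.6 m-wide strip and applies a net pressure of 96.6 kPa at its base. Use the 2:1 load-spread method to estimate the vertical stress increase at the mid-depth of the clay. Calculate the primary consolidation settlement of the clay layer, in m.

S_c ≈ 0.286 m

Mid-depth of clay below the ground surface: z = 1.4 + 5.1/2 = 3.95 m.
Total vertical stress at mid-clay: σ_v = 20.2×1.4 + 18.5×2.55 = 75.455 kPa.
Pore pressure: u = 9.81×(3.95 − 0) = 38.75 kPa.
Initial effective stress: σ'_0 = σ_v − u = 75.455 − 38.75 = 36.705 kPa.
Stress increase at mid-clay by the 2:1 spreading method:
Δσ = qB/(B+z) = 96.6×5.6/(5.6+3.95) = 56.645 kPa
Final effective stress: σ'_f = σ'_0 + Δσ = 36.705 + 56.645 = 93.35 kPa.
Normally consolidated clay, so the full stress increment lies on the virgin compression line:
S_c = C_c·H/(1+e₀)·log₁₀(σ'_f/σ'_0) = 0.3×5.1/(1+1.17)×log₁₀(93.35/36.705)
    = 0.70507 × 0.40539 = 0.2858 m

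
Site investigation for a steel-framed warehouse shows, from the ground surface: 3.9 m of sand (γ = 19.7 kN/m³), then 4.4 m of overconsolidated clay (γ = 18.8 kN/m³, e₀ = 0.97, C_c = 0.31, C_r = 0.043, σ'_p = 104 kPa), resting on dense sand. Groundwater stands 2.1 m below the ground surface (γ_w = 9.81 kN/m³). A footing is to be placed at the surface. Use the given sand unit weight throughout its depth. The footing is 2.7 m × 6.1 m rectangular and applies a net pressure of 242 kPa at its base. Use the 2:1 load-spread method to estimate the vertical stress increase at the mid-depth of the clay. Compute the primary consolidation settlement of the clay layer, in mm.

S_c ≈ 44.5 mm

Mid-depth of clay below the ground surface: z = 3.9 + 4.4/2 = 6.1 m.
Total vertical stress at mid-clay: σ_v = 19.7×3.9 + 18.8×2.2 = 118.19 kPa.
Pore pressure: u = 9.81×(6.1 − 2.1) = 39.24 kPa.
Initial effective stress: σ'_0 = σ_v − u = 118.19 − 39.24 = 78.95 kPa.
Stress increase at mid-clay by the 2:1 spreading method:
Δσ = qBL/((B+z)(L+z)) = 242×2.7×6.1/((2.7+6.1)(6.1+6.1)) = 37.125 kPa
Final effective stress: σ'_f = 78.95 + 37.125 = 116.08 kPa.
σ'_f = 116.08 > σ'_p = 104 kPa, so the stress path crosses the preconsolidation pressure — recompression up to σ'_p, then virgin compression beyond:
S_c = H/(1+e₀)·[C_r·log₁₀(σ'_p/σ'_0) + C_c·log₁₀(σ'_f/σ'_p)]
    = 4.4/1.97 × [0.043×log₁₀(104/78.95) + 0.31×log₁₀(116.08/104)]
    = 2.2335 × [0.0051463 + 0.014794] = 0.04454 m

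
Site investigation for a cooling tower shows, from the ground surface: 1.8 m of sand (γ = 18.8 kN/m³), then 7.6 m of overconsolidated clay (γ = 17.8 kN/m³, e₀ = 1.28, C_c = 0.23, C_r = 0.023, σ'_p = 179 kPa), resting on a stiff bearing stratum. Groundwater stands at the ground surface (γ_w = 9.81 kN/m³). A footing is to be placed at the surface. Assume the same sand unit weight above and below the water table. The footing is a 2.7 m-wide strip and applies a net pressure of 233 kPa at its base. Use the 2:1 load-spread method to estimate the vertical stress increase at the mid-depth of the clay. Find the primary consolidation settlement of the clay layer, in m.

Mid-depth of clay below the ground surface: z = 1.8 + 7.6/2 = 5.6 m.
Total vertical stress at mid-clay: σ_v = 18.8×1.8 + 17.8×3.8 = 101.48 kPa.
Pore pressure: u = 9.81×(5.6 − 0) = 54.936 kPa.
Initial effective stress: σ'_0 = σ_v − u = 101.48 − 54.936 = 46.544 kPa.
Stress increase at mid-clay by the 2:1 spreading method:
Δσ = qB/(B+z) = 233×2.7/(2.7+5.6) = 75.795 kPa
Final effective stress: σ'_f = 46.544 + 75.795 = 122.34 kPa.
σ'_f = 122.34 ≤ σ'_p = 179 kPa, so the clay remains overconsolidated and only the recompression index applies:
S_c = C_r·H/(1+e₀)·log₁₀(σ'_f/σ'_0) = 0.023×7.6/2.28×log₁₀(122.34/46.544)
    = 0.076666 × 0.4197 = 0.03218 m

S_c ≈ 0.0322 m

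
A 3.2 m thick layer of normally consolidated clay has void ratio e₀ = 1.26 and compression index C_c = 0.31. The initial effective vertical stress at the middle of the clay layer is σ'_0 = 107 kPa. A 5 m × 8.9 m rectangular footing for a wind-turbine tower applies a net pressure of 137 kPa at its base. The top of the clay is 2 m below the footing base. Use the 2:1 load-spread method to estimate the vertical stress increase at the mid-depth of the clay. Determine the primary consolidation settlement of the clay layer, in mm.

Mid-depth of clay below the footing base: z = 2 + 3.2/2 = 3.6 m.
Stress increase at mid-clay by the 2:1 spreading method:
Δσ = qBL/((B+z)(L+z)) = 137×5×8.9/((5+3.6)(8.9+3.6)) = 56.712 kPa
Final effective stress: σ'_f = σ'_0 + Δσ = 107 + 56.712 = 163.71 kPa.
Normally consolidated clay, so the full stress increment lies on the virgin compression line:
S_c = C_c·H/(1+e₀)·log₁₀(σ'_f/σ'_0) = 0.31×3.2/(1+1.26)×log₁₀(163.71/107)
    = 0.43894 × 0.18469 = 0.08107 m

S_c ≈ 81.1 mm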